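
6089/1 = 6089 = 6089.00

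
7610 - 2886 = 4724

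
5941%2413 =1115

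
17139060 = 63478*270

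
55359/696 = 18453/232 = 79.54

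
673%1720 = 673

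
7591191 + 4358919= 11950110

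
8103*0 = 0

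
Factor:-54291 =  - 3^1*18097^1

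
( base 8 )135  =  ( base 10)93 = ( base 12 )79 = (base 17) 58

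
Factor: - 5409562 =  - 2^1*31^1*87251^1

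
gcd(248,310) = 62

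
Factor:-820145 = -5^1*61^1*2689^1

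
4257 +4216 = 8473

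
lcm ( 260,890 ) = 23140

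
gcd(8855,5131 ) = 7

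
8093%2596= 305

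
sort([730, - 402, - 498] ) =[ - 498, - 402,730]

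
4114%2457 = 1657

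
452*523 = 236396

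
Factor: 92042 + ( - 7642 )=2^4*5^2*211^1 = 84400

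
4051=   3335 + 716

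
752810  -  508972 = 243838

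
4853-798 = 4055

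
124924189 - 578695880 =- 453771691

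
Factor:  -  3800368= -2^4*11^2*13^1*151^1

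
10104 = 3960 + 6144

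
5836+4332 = 10168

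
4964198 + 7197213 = 12161411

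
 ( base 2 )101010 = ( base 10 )42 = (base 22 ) 1k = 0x2a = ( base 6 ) 110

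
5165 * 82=423530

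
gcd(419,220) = 1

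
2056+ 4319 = 6375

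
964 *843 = 812652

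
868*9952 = 8638336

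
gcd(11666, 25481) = 307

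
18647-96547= -77900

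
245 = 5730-5485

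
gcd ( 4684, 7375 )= 1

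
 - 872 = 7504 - 8376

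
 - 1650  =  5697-7347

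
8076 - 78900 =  - 70824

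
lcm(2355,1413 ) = 7065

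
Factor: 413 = 7^1*59^1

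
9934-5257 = 4677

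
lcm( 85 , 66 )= 5610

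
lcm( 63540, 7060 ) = 63540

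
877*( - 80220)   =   - 70352940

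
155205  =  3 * 51735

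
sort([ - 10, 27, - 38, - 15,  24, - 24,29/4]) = [ - 38,-24, - 15,-10,29/4, 24,  27] 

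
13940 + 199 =14139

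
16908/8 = 4227/2  =  2113.50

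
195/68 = 2 + 59/68 = 2.87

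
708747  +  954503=1663250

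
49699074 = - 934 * ( - 53211)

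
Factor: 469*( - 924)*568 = -246146208 =- 2^5*3^1 * 7^2 *11^1*67^1*71^1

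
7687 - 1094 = 6593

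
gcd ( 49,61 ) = 1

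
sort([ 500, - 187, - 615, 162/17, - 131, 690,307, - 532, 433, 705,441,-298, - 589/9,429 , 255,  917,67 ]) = [ - 615, - 532, - 298, - 187, - 131,-589/9 , 162/17,67,255,307,429,433,441,500,  690,705, 917]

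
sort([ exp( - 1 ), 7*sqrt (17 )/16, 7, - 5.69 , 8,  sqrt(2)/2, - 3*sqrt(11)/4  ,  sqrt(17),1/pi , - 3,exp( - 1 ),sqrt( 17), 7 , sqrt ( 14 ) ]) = [ - 5.69, -3, - 3*sqrt( 11)/4,1/pi,  exp( - 1),exp( - 1),sqrt(2 )/2, 7*sqrt(17 )/16, sqrt (14 ),sqrt(17),sqrt(17 ), 7, 7,  8]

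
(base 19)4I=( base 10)94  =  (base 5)334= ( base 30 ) 34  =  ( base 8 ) 136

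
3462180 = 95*36444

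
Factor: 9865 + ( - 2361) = 2^4 * 7^1*67^1 = 7504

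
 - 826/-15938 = 413/7969 = 0.05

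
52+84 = 136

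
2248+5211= 7459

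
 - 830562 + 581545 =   -  249017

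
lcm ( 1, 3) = 3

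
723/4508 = 723/4508 = 0.16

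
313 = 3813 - 3500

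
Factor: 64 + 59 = 3^1*41^1 = 123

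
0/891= 0  =  0.00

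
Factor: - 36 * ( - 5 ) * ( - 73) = - 13140=- 2^2 * 3^2 * 5^1 * 73^1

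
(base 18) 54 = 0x5e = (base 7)163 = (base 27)3D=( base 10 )94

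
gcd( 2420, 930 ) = 10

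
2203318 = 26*84743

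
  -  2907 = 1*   ( - 2907) 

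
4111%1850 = 411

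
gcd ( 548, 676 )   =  4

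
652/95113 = 652/95113 = 0.01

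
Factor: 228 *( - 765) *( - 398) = 69419160 = 2^3*3^3 * 5^1*17^1*19^1  *  199^1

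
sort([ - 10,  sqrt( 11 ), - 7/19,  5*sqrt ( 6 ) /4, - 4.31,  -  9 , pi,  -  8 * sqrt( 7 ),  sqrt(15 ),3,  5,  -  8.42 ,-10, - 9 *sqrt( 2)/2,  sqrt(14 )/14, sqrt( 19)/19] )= [ - 8 * sqrt( 7),-10, - 10, -9, - 8.42, - 9  *  sqrt( 2) /2, - 4.31,  -  7/19,sqrt( 19)/19, sqrt( 14)/14,3, 5*sqrt (6)/4,  pi, sqrt(11),sqrt ( 15),5]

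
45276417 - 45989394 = -712977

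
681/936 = 227/312  =  0.73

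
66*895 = 59070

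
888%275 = 63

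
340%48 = 4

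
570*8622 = 4914540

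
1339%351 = 286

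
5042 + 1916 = 6958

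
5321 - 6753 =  - 1432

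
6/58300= 3/29150 = 0.00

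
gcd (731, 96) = 1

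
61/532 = 61/532 = 0.11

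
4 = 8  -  4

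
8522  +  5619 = 14141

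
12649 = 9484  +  3165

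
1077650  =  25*43106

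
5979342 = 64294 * 93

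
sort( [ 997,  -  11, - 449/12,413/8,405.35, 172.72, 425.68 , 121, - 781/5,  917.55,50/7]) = [ - 781/5, - 449/12, - 11,50/7 , 413/8,121,172.72,405.35, 425.68, 917.55,997] 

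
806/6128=403/3064 = 0.13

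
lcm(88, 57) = 5016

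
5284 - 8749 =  - 3465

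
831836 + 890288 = 1722124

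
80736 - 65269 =15467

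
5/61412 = 5/61412  =  0.00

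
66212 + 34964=101176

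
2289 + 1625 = 3914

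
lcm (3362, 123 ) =10086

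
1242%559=124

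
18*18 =324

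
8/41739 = 8/41739 = 0.00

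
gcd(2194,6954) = 2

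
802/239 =3 + 85/239 = 3.36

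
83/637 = 83/637 = 0.13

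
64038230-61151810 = 2886420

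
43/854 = 43/854 =0.05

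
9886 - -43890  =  53776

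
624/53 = 624/53 = 11.77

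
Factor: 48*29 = 1392 = 2^4*3^1 *29^1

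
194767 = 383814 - 189047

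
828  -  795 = 33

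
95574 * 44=4205256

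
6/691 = 6/691 = 0.01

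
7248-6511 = 737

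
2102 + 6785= 8887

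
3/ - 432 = -1/144 = - 0.01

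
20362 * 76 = 1547512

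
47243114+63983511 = 111226625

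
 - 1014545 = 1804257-2818802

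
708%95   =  43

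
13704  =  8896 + 4808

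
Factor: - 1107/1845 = -3/5 = - 3^1*5^( - 1 )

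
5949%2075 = 1799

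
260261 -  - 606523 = 866784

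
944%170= 94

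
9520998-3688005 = 5832993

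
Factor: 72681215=5^1 * 59^1*433^1 *569^1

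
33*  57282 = 1890306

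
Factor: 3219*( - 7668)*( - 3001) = 74074559292 = 2^2*3^4*29^1*37^1*71^1*3001^1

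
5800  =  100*58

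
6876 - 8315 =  -1439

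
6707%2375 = 1957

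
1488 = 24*62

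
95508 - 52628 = 42880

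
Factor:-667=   -  23^1*29^1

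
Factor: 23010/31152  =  2^(  -  3)*5^1*11^( - 1)*13^1 = 65/88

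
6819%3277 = 265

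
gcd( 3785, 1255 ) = 5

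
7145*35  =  250075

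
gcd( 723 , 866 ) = 1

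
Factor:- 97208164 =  - 2^2*59^1*277^1*1487^1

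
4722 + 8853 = 13575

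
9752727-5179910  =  4572817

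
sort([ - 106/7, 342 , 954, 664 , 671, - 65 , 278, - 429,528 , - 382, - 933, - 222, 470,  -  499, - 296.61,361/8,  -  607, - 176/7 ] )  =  [ - 933, - 607, - 499, - 429, - 382, - 296.61, - 222, - 65, - 176/7, -106/7,361/8,278, 342, 470,528,664,671, 954 ]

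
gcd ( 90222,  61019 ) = 1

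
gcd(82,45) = 1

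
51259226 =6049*8474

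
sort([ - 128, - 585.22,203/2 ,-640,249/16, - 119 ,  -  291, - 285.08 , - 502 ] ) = [ - 640 ,  -  585.22, - 502,- 291,  -  285.08,-128, - 119,249/16,203/2] 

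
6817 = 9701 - 2884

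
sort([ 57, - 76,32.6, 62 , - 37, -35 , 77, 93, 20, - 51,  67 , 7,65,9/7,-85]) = [ - 85,-76,  -  51, -37,-35, 9/7,7, 20, 32.6, 57, 62, 65,  67,77, 93]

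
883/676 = 883/676 = 1.31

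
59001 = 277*213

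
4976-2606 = 2370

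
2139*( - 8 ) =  -17112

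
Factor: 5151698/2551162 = 2575849/1275581  =  19^1*401^ ( - 1)*3181^( - 1)*135571^1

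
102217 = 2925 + 99292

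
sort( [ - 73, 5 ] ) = [-73,5 ] 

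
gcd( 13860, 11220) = 660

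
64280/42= 32140/21   =  1530.48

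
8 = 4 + 4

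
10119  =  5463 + 4656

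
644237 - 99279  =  544958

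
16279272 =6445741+9833531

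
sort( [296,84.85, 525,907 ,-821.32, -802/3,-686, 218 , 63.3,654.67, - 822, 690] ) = [ - 822 , - 821.32 ,- 686,-802/3,63.3, 84.85, 218,  296,  525, 654.67,690, 907]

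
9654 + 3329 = 12983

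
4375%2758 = 1617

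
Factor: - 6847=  - 41^1*167^1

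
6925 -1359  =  5566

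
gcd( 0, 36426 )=36426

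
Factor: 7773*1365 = 3^2*5^1*7^1 * 13^1*2591^1 = 10610145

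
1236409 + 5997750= 7234159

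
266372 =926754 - 660382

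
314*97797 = 30708258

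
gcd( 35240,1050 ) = 10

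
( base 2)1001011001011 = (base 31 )506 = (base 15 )165b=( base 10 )4811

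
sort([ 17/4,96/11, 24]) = [ 17/4,96/11,24 ]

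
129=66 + 63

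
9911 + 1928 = 11839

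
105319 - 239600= - 134281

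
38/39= 38/39 = 0.97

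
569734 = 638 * 893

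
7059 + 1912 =8971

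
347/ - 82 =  -5 + 63/82 = -  4.23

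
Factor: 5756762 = 2^1*11^1 * 23^1 * 31^1*367^1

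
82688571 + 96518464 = 179207035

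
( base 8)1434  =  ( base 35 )MQ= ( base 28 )10C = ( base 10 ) 796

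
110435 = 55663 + 54772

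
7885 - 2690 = 5195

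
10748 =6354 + 4394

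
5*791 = 3955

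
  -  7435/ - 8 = 7435/8= 929.38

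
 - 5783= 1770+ - 7553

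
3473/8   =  3473/8 = 434.12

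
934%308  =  10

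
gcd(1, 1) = 1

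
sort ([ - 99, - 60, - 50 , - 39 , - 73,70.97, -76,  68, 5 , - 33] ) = [ - 99, - 76,- 73, -60, -50, - 39, - 33, 5, 68,70.97] 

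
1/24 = 1/24  =  0.04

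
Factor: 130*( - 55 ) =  - 7150 = - 2^1*5^2*11^1*13^1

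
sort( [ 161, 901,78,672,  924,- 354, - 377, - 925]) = [ - 925, - 377,-354, 78, 161 , 672, 901, 924]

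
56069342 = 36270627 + 19798715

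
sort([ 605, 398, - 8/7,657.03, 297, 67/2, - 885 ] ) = [-885, - 8/7, 67/2, 297,398, 605, 657.03]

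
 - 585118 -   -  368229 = -216889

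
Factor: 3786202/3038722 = 7^1 * 383^( - 1 )*3967^( - 1)*270443^1 = 1893101/1519361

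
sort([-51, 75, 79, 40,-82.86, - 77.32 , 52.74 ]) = [ - 82.86, - 77.32,-51 , 40, 52.74,75, 79]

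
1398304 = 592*2362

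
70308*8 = 562464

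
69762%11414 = 1278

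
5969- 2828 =3141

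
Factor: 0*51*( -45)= 0 = 0^1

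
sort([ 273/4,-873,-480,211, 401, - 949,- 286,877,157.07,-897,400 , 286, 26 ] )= [- 949, - 897, - 873, - 480, - 286, 26,273/4,157.07, 211,286,  400  ,  401, 877 ] 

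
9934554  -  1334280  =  8600274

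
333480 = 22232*15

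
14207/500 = 28+ 207/500   =  28.41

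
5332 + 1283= 6615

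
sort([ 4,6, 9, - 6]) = [ -6,4,  6, 9]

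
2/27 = 2/27 = 0.07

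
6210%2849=512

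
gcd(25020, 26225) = 5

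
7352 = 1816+5536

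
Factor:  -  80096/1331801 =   -  2^5*2503^1*1331801^(-1 ) 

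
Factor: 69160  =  2^3*5^1*7^1*13^1*19^1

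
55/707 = 55/707  =  0.08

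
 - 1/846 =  - 1/846 = -0.00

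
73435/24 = 3059 + 19/24 = 3059.79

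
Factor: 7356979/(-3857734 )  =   - 2^( -1 )*7^1*229^(-1)*8423^(-1) * 1050997^1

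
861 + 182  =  1043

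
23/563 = 23/563 = 0.04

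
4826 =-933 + 5759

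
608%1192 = 608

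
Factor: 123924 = 2^2*3^1*23^1*  449^1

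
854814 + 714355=1569169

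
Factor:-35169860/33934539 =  - 2^2*3^( - 1 )*5^1*11^2*14533^1 * 11311513^( - 1 ) 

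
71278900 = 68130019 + 3148881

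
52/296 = 13/74 = 0.18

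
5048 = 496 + 4552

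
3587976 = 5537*648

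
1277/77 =16  +  45/77  =  16.58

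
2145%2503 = 2145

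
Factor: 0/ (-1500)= 0 =0^1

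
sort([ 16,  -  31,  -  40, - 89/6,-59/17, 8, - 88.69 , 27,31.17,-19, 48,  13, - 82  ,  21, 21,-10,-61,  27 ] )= [ - 88.69,-82,-61, - 40,-31,-19,-89/6 , - 10,-59/17, 8,  13, 16, 21, 21,27, 27,  31.17, 48]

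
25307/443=57 + 56/443 = 57.13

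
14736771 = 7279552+7457219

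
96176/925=96176/925 = 103.97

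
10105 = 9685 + 420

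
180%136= 44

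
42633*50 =2131650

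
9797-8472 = 1325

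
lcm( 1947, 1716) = 101244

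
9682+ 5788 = 15470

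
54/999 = 2/37 = 0.05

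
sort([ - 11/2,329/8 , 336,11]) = [ - 11/2, 11,329/8, 336 ]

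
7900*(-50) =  - 395000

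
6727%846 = 805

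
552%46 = 0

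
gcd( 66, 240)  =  6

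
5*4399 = 21995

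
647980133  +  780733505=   1428713638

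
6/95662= 3/47831 = 0.00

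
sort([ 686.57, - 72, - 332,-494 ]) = [-494,-332, - 72, 686.57 ] 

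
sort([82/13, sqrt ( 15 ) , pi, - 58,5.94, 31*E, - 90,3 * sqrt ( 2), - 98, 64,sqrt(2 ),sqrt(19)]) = [-98, - 90 ,  -  58, sqrt ( 2), pi, sqrt(15), 3*sqrt( 2) , sqrt(19),  5.94,  82/13,64,31*E ] 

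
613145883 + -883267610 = -270121727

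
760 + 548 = 1308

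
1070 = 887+183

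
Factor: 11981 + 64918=3^1 * 25633^1 = 76899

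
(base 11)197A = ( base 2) 100111001011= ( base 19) 6HI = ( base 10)2507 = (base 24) 48B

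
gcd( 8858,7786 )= 2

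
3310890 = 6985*474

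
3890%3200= 690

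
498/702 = 83/117 = 0.71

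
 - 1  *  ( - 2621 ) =2621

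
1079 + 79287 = 80366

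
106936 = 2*53468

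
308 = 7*44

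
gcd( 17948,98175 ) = 7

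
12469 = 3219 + 9250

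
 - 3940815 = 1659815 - 5600630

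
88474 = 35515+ 52959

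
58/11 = 5 + 3/11= 5.27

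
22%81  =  22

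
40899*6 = 245394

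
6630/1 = 6630  =  6630.00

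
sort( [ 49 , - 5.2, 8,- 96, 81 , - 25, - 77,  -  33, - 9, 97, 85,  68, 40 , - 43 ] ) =[ - 96, - 77, - 43  , - 33, - 25, - 9, - 5.2, 8, 40, 49, 68,81, 85,97]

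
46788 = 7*6684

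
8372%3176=2020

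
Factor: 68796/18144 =2^( - 3 )*3^( - 1)*7^1*13^1  =  91/24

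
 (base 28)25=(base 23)2F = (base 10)61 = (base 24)2D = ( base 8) 75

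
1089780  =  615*1772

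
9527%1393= 1169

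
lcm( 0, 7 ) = 0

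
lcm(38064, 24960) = 1522560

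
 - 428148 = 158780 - 586928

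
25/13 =25/13 =1.92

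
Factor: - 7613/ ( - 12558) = 331/546=2^(-1)*3^(  -  1 )*7^( - 1) *13^ ( - 1 )*331^1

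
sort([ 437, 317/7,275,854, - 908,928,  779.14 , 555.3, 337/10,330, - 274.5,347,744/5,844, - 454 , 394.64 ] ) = [-908,- 454,- 274.5,337/10,317/7,744/5  ,  275,330,347,394.64, 437, 555.3,779.14,844,854,928]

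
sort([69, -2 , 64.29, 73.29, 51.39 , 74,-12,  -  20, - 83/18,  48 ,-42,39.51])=[-42 ,-20,-12, - 83/18, - 2 , 39.51, 48,51.39, 64.29,69 , 73.29,  74]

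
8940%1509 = 1395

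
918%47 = 25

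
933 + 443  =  1376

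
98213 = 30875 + 67338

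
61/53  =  61/53=1.15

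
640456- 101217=539239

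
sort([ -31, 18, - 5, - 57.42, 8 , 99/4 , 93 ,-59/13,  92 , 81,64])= [ - 57.42 ,-31, - 5 , - 59/13,8, 18,99/4,64, 81, 92,93 ]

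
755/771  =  755/771=0.98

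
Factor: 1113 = 3^1*7^1* 53^1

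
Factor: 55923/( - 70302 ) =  - 18641/23434 = - 2^( - 1) * 7^1 * 2663^1*11717^ ( - 1 )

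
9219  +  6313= 15532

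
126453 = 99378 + 27075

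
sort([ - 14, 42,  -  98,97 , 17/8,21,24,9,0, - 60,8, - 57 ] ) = [ - 98, - 60, - 57, - 14,0  ,  17/8, 8,  9, 21 , 24,  42, 97] 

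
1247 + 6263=7510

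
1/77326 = 1/77326 = 0.00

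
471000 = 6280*75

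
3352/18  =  1676/9 = 186.22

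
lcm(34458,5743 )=34458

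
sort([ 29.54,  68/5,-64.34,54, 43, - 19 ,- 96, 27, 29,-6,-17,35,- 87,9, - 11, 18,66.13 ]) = [ - 96, - 87, - 64.34, - 19,-17, - 11 ,-6, 9,68/5, 18 , 27, 29 , 29.54, 35, 43, 54,66.13 ]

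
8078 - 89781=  - 81703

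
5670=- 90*( -63 ) 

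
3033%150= 33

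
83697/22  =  83697/22 = 3804.41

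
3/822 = 1/274 = 0.00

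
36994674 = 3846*9619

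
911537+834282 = 1745819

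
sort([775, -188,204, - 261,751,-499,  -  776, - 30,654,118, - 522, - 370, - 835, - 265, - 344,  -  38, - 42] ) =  [ - 835 ,-776 , - 522, - 499 , - 370,-344,-265, - 261, - 188,  -  42 , - 38, - 30,118, 204,654,751 , 775 ] 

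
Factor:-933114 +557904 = -2^1 * 3^2*5^1 * 11^1*379^1 = -  375210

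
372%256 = 116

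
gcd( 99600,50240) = 80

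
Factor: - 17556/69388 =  - 21/83 = - 3^1*7^1*83^ ( - 1 ) 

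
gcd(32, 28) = 4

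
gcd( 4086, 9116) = 2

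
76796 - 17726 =59070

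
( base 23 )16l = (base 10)688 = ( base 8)1260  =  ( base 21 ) 1bg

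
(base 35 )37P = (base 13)1A46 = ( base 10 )3945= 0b111101101001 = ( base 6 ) 30133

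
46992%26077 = 20915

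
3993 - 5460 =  - 1467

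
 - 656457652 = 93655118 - 750112770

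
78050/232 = 39025/116 =336.42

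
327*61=19947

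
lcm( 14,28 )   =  28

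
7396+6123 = 13519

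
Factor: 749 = 7^1 * 107^1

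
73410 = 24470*3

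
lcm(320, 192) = 960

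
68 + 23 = 91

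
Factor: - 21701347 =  - 1583^1*13709^1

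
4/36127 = 4/36127 = 0.00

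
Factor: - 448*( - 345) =154560 = 2^6*3^1 * 5^1*7^1*23^1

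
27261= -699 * ( - 39) 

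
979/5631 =979/5631 = 0.17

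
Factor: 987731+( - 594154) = 393577^1 = 393577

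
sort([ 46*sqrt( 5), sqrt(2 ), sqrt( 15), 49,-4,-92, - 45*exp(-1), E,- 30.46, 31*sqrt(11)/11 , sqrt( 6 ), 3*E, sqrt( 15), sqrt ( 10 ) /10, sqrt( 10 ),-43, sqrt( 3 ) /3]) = [ - 92, -43, - 30.46, - 45 * exp( - 1 ),- 4 , sqrt( 10 ) /10, sqrt( 3 )/3, sqrt(2), sqrt( 6 ), E, sqrt(  10 ),sqrt(15), sqrt(15 ), 3*E,31*sqrt(11 ) /11,49, 46  *sqrt(5)] 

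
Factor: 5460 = 2^2*3^1*5^1*7^1 * 13^1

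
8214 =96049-87835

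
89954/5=17990 + 4/5 = 17990.80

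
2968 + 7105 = 10073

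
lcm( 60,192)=960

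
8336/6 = 1389+1/3  =  1389.33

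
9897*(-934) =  - 9243798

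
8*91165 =729320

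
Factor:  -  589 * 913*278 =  - 2^1*11^1*19^1*31^1*83^1*139^1 = - 149496446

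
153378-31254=122124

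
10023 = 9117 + 906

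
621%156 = 153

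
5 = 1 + 4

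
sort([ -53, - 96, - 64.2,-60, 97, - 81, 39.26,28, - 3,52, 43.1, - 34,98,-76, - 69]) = [ - 96, - 81,  -  76  , - 69, - 64.2, - 60, - 53, - 34, - 3, 28, 39.26,43.1,52, 97,98 ] 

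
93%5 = 3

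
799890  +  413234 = 1213124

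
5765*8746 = 50420690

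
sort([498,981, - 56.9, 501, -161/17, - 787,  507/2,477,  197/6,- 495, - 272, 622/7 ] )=[- 787,  -  495, - 272, - 56.9,-161/17,197/6, 622/7,  507/2,477,  498, 501, 981]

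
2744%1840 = 904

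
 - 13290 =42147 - 55437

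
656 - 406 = 250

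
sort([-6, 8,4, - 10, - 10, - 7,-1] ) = [ - 10,-10, - 7,- 6, - 1,4,8]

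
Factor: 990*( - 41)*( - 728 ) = 2^4*3^2*5^1*7^1 * 11^1*13^1*41^1 = 29549520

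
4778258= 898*5321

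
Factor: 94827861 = 3^3* 3512143^1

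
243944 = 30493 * 8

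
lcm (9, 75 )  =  225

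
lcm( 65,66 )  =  4290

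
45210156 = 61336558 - 16126402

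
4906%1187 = 158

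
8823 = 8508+315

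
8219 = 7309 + 910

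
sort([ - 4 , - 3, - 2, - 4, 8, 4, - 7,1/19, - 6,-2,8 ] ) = [ - 7, - 6,-4, - 4, - 3, - 2, - 2,1/19, 4,8,8 ] 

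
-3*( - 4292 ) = 12876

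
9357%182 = 75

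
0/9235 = 0 = 0.00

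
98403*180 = 17712540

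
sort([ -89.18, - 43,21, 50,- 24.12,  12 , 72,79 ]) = [ - 89.18,-43,  -  24.12,12,21, 50, 72,79 ] 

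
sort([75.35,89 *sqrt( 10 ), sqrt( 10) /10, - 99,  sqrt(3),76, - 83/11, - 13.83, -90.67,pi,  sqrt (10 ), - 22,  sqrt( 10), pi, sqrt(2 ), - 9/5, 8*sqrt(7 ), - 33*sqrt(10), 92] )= [ - 33*sqrt( 10), - 99, - 90.67, - 22,- 13.83, - 83/11, -9/5, sqrt(10)/10,sqrt(2), sqrt(3), pi,pi,sqrt( 10), sqrt (10), 8*sqrt( 7),75.35,76, 92 , 89 * sqrt(10 )] 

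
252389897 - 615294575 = -362904678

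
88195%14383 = 1897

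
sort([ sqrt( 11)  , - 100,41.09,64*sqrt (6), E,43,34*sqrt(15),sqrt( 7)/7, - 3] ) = [-100, - 3,sqrt(7)/7, E,sqrt( 11),  41.09, 43, 34*sqrt(15 ), 64*sqrt(6) ] 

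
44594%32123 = 12471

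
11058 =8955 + 2103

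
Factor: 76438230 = 2^1*3^1*5^1 * 11^1*231631^1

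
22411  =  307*73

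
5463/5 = 1092 + 3/5 = 1092.60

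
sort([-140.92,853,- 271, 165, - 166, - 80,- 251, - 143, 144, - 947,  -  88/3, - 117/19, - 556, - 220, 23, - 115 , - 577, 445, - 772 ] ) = [-947, - 772,-577, - 556, - 271, - 251, - 220, - 166, - 143, - 140.92, - 115, - 80, - 88/3, - 117/19, 23, 144, 165,445, 853 ]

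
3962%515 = 357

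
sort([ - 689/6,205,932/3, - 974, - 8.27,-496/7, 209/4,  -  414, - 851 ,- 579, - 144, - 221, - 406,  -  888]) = [ - 974 , - 888, - 851,  -  579, - 414,-406 , - 221,-144, - 689/6, - 496/7, - 8.27,209/4,205, 932/3 ] 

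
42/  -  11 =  - 4 + 2/11 = -3.82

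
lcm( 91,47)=4277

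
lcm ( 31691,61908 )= 2662044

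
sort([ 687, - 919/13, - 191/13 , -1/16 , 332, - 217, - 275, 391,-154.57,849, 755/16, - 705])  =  [ - 705, - 275, - 217,-154.57, - 919/13, - 191/13, - 1/16,755/16 , 332, 391,  687,849 ] 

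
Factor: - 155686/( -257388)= 2^( - 1 )*3^(-1)*17^1*19^1 * 89^( - 1 ) = 323/534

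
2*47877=95754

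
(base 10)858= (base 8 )1532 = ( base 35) oi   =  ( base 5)11413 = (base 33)q0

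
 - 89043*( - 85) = 7568655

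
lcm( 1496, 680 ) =7480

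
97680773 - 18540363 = 79140410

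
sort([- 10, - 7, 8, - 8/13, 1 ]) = [ -10,-7,  -  8/13, 1,8]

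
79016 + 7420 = 86436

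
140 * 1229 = 172060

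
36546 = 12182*3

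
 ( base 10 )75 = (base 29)2H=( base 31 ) 2d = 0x4B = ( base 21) 3C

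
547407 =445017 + 102390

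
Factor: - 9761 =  - 43^1 * 227^1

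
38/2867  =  38/2867 = 0.01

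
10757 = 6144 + 4613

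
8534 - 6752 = 1782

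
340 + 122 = 462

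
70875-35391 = 35484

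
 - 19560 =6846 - 26406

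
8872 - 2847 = 6025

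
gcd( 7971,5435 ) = 1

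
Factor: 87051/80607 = 97^( - 1)*277^(-1 )*29017^1  =  29017/26869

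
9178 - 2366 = 6812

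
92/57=92/57 = 1.61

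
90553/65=90553/65 = 1393.12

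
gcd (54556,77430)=2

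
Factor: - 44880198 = - 2^1 * 3^1*11^1*680003^1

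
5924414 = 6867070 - 942656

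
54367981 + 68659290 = 123027271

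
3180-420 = 2760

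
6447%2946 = 555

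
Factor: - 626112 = -2^6 * 3^2*1087^1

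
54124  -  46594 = 7530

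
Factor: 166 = 2^1*  83^1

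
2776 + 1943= 4719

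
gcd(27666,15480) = 18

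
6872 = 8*859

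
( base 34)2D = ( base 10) 81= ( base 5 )311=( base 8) 121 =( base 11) 74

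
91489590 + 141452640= 232942230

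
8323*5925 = 49313775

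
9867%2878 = 1233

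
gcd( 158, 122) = 2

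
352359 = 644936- 292577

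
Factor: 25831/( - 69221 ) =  - 13^1 * 1987^1 * 69221^( - 1)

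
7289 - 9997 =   -  2708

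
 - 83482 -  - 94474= 10992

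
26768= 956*28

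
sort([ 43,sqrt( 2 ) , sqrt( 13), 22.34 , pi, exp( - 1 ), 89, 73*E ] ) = [ exp( - 1 ), sqrt( 2 ), pi, sqrt( 13),22.34, 43,89, 73*E ]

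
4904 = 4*1226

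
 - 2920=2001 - 4921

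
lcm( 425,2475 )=42075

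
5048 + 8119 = 13167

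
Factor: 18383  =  31^1*593^1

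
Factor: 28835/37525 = 73/95 = 5^( - 1) * 19^(  -  1) * 73^1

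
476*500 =238000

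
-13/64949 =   -  1 + 64936/64949 = - 0.00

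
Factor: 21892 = 2^2 * 13^1* 421^1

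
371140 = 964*385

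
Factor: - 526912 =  - 2^6*8233^1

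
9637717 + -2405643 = 7232074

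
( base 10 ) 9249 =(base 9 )13616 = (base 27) cif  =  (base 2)10010000100001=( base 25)ejo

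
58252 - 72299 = - 14047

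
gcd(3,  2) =1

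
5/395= 1/79 =0.01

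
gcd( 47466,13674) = 6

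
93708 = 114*822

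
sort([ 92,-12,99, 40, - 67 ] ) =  [-67, -12, 40, 92, 99]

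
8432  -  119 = 8313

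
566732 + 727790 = 1294522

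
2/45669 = 2/45669 = 0.00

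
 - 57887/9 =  - 6432 + 1/9 = - 6431.89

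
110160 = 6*18360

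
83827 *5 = 419135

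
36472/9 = 36472/9 = 4052.44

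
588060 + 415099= 1003159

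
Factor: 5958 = 2^1*3^2*331^1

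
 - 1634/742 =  - 3  +  296/371=- 2.20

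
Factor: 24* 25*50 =30000 = 2^4*3^1*5^4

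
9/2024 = 9/2024= 0.00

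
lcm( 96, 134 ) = 6432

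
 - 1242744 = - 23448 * 53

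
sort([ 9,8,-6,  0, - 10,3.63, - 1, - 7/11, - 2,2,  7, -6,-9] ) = [  -  10, - 9,-6, - 6,-2 ,-1,  -  7/11,0,  2, 3.63,7,8,9 ] 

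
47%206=47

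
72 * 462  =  33264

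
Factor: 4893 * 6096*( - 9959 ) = - 2^4*3^2*7^1*23^1*  127^1*233^1*433^1=- 297054343152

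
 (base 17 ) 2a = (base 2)101100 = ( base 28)1G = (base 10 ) 44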